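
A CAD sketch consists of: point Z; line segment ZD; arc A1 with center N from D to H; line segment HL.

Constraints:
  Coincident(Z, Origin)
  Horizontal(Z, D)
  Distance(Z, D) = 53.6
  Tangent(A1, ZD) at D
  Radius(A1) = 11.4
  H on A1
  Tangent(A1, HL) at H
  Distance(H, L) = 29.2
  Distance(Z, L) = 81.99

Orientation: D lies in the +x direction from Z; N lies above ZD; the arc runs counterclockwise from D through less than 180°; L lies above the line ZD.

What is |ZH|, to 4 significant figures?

64.79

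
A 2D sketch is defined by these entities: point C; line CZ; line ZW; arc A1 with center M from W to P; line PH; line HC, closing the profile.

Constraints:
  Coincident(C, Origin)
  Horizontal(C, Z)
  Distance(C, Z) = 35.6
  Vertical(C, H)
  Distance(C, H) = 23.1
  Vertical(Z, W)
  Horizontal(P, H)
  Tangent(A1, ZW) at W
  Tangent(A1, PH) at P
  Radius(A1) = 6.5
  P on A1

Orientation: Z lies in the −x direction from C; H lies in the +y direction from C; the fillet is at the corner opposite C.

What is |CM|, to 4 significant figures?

33.50

C is at the origin; C and Z share the same y with |CZ| = 35.6 and Z on the −x side, so Z = (-35.60, 0.000). CH is vertical with |CH| = 23.1 and H on the +y side, so H = (0.000, 23.10). The virtual corner opposite C is at (-35.60, 23.10). A1 meets ZW tangentially, so MW is at right angles to ZW and tangency of A1 to PH means the radius MP is perpendicular to PH, with radius 6.5, so the center M sits 6.5 in from both sides at M = (-29.10, 16.60). Then |CM| = |M − C| = 33.50.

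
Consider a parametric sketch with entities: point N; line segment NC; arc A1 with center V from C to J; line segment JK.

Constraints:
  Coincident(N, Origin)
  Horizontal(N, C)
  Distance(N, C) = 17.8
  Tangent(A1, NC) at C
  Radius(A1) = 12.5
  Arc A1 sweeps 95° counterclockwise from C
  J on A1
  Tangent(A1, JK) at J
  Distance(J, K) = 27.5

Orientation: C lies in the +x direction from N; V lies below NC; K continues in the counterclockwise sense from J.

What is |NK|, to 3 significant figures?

41.7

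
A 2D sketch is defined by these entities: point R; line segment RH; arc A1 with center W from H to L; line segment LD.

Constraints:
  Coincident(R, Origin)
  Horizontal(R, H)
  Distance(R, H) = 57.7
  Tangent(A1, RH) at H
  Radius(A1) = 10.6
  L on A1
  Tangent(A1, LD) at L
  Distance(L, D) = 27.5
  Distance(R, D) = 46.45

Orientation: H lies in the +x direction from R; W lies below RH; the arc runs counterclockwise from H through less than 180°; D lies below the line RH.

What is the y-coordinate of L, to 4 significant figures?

-5.651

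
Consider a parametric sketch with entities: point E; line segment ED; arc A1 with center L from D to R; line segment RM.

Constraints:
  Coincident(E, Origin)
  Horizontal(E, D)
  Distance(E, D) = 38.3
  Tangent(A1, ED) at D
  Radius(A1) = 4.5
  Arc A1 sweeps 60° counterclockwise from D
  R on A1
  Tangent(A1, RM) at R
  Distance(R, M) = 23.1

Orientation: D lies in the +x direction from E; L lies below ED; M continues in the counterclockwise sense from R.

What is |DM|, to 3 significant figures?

27.1

E is at the origin; ED is horizontal with |ED| = 38.3 and D on the +x side, so D = (38.3, 0.00). The tangent condition forces LD to be normal to ED, so L = D + (0, -4.5) = (38.3, -4.50). On A1, D sits at bearing 90° from L; a 60° counterclockwise sweep puts R at bearing 150°, so R = L + 4.5·(cos 150°, sin 150°) = (34.4, -2.25). A1 meets RM tangentially, so LR is at right angles to RM, so RM runs along (−sin 150°, cos 150°); with |RM| = 23.1, M = (22.9, -22.3). Then |DM| = |M − D| = 27.1.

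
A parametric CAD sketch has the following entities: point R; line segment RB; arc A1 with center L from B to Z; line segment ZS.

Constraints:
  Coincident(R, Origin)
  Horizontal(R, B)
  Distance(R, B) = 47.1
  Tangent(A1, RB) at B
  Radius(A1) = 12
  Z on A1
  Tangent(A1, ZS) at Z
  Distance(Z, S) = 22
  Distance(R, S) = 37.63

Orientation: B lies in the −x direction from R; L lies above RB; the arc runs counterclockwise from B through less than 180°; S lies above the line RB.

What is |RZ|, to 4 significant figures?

36.93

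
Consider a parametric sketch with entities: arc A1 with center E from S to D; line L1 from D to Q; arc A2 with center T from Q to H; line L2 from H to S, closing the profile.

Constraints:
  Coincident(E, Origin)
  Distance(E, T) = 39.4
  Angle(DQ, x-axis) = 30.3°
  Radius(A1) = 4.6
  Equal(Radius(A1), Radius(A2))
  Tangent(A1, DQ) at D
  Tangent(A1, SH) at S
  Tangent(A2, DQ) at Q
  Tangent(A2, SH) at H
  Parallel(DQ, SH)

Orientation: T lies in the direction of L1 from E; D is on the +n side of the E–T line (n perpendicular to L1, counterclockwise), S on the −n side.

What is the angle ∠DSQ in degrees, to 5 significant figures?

76.857°

The slot axis is L1's direction at 30.3°, so u = (cos 30.3°, sin 30.3°) = (0.86340, 0.50453) and n = (−sin 30.3°, cos 30.3°) = (-0.50453, 0.86340). E is at the origin and T lies 39.4 along u from E, so T = 39.4·u = (34.018, 19.878). Tangency of A1 to both parallel lines with radius 4.6 puts D and S at E ± 4.6·n: D = (-2.3208, 3.9716), S = (2.3208, -3.9716). Equal radii place Q and H the same way about T: Q = T + 4.6·n = (31.697, 23.850), H = T − 4.6·n = (36.339, 15.907). Then cos ∠DSQ = SD·SQ / (|SD||SQ|), giving 76.857°.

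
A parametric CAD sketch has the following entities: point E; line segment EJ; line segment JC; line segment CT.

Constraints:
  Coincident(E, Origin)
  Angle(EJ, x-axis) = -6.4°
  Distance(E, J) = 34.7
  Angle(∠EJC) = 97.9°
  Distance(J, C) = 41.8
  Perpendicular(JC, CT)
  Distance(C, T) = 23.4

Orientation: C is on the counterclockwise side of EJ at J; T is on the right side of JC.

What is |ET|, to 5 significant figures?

74.203

∠EJC = 97.9°, so JC runs at -6.4° + (180° − 97.9°) = 75.700° from the x-axis; with |JC| = 41.8, C = J + 41.8·(cos 75.700°, sin 75.700°) = (44.808, 36.637). JC ⟂ CT; with |CT| = 23.4 on the right of JC, T = C + 23.4·(0.96902, -0.24700) = (67.483, 30.857). Then |ET| = |T − E| = 74.203.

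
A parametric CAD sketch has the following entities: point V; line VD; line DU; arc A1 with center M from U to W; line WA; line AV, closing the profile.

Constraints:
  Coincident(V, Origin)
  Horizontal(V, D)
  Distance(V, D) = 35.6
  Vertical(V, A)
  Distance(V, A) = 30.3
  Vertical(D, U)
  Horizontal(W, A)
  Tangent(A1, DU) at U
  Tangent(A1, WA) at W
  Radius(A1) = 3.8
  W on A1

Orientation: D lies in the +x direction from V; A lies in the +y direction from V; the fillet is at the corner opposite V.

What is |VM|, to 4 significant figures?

41.39

VA is vertical with |VA| = 30.3 and A on the +y side, so A = (0.000, 30.30). The virtual corner opposite V is at (35.60, 30.30). The tangent condition forces MU to be normal to DU and the tangent condition forces MW to be normal to WA, with radius 3.8, so the center M sits 3.8 in from both sides at M = (31.80, 26.50). Then |VM| = |M − V| = 41.39.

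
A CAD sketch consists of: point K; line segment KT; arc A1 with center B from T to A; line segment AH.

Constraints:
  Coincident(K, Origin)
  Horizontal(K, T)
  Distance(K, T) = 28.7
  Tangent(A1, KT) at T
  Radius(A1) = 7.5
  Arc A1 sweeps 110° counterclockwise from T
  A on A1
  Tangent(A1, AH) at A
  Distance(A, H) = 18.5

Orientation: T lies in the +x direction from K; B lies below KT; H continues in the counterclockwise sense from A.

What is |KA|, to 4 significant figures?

23.88

A1 meets KT tangentially, so BT is at right angles to KT, so B = T + (0, -7.5) = (28.70, -7.500). On A1, T sits at bearing 90° from B; a 110° counterclockwise sweep puts A at bearing 200°, so A = B + 7.5·(cos 200°, sin 200°) = (21.65, -10.07). Then |KA| = |A − K| = 23.88.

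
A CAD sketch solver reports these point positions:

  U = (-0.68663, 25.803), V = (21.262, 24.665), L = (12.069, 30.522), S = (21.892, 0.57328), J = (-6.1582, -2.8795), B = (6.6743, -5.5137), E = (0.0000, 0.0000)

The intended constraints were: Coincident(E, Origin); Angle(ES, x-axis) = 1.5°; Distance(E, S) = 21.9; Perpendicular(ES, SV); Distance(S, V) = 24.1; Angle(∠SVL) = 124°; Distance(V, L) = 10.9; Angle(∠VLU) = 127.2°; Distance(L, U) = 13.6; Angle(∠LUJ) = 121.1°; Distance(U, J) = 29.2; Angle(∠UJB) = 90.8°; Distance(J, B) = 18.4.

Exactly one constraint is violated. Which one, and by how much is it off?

Distance(J, B) = 18.4 — off by 5.30.

E = (0.00, 0.00) ✓; ES at 1.500° ✓; |ES| = 21.90 ✓; ∠(ES, SV) = 90.00° ✓; |SV| = 24.10 ✓; ∠SVL = 124.0° ✓; |VL| = 10.90 ✓; ∠VLU = 127.2° ✓; |LU| = 13.60 ✓; ∠LUJ = 121.1° ✓; |UJ| = 29.20 ✓; ∠UJB = 90.80° ✓; |JB| = 13.10 ✗.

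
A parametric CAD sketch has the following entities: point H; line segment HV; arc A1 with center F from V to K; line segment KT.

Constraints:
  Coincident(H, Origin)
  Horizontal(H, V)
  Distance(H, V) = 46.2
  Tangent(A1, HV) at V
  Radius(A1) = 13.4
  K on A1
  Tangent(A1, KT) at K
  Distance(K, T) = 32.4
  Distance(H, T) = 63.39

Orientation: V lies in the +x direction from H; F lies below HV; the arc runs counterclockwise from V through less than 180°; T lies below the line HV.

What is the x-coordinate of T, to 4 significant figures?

41.27

Checks: ∠(FV, VH) = 90.00° ✓; |FK| = 13.40 ✓; ∠(FK, KT) = 90.00° ✓; |KT| = 32.40 ✓; |HT| = 63.39 ✓.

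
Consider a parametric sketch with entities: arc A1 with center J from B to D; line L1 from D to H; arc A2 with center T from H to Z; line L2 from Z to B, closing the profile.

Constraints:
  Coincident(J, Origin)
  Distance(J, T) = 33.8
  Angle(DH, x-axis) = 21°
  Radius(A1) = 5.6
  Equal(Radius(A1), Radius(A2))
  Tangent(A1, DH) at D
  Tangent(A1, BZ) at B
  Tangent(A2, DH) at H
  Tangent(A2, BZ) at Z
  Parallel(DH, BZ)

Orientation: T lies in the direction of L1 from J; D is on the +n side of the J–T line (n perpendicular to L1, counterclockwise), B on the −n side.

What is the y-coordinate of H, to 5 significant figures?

17.341

The slot axis is L1's direction at 21.0°, so u = (cos 21.0°, sin 21.0°) = (0.93358, 0.35837) and n = (−sin 21.0°, cos 21.0°) = (-0.35837, 0.93358). J is at the origin and T lies 33.8 along u from J, so T = 33.8·u = (31.555, 12.113). Tangency of A1 to both parallel lines with radius 5.6 puts D and B at J ± 5.6·n: D = (-2.0069, 5.2281), B = (2.0069, -5.2281). Equal radii place H and Z the same way about T: H = T + 5.6·n = (29.548, 17.341), Z = T − 5.6·n = (33.562, 6.8848). So H.y = 17.341.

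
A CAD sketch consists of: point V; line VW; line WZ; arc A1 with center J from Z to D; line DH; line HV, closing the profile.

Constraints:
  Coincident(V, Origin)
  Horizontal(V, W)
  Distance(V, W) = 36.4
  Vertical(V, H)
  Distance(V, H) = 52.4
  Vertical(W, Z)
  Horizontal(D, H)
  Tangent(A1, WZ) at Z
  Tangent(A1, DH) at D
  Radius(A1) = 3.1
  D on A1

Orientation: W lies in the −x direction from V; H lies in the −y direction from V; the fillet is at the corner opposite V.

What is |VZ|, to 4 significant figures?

61.28

V is at the origin; VW is horizontal with |VW| = 36.4 and W on the −x side, so W = (-36.40, 0.000). V and H share the same x with |VH| = 52.4 and H on the −y side, so H = (0.000, -52.40). The virtual corner opposite V is at (-36.40, -52.40). Tangency of A1 to WZ means the radius JZ is perpendicular to WZ and the tangent condition forces JD to be normal to DH, with radius 3.1, so the center J sits 3.1 in from both sides at J = (-33.30, -49.30). That places the tangent points at Z = (-36.40, -49.30) on WZ and D = (-33.30, -52.40) on DH. Then |VZ| = |Z − V| = 61.28.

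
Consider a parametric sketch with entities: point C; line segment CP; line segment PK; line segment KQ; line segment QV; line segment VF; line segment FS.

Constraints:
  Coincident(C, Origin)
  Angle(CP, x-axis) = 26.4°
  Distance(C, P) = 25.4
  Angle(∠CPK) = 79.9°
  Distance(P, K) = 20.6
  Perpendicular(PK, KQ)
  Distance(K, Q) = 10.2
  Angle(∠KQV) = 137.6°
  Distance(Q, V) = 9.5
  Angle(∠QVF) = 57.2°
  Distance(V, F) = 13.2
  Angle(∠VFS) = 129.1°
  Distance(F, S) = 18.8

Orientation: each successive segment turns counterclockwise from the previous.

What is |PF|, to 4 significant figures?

11.70

C is at the origin; CP runs at 26.4° with length 25.4, so P = (22.75, 11.29). ∠CPK = 79.9° gives PK at 126.5° from the x-axis; with |PK| = 20.6, K = (10.50, 27.85). The perpendicularity gives KQ at right angles to PK, so KQ runs at -143.5°; with |KQ| = 10.2, Q = (2.298, 21.79). ∠KQV = 137.6° gives QV at -101.1° from the x-axis; with |QV| = 9.5, V = (0.4694, 12.46). ∠QVF = 57.2° gives VF at 21.70° from the x-axis; with |VF| = 13.2, F = (12.73, 17.34). Then |PF| = |F − P| = 11.70.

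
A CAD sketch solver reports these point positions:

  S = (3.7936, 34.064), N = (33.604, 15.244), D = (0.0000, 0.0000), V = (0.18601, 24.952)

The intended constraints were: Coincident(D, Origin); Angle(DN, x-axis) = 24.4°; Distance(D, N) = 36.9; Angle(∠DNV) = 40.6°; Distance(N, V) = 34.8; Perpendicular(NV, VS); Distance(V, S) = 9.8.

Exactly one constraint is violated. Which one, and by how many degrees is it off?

Perpendicular(NV, VS) — off by 5.40°.

D = (0.00, 0.00) ✓; DN at 24.40° ✓; |DN| = 36.90 ✓; ∠DNV = 40.60° ✓; |NV| = 34.80 ✓; ∠(NV, VS) = 95.40° ✗; |VS| = 9.800 ✓.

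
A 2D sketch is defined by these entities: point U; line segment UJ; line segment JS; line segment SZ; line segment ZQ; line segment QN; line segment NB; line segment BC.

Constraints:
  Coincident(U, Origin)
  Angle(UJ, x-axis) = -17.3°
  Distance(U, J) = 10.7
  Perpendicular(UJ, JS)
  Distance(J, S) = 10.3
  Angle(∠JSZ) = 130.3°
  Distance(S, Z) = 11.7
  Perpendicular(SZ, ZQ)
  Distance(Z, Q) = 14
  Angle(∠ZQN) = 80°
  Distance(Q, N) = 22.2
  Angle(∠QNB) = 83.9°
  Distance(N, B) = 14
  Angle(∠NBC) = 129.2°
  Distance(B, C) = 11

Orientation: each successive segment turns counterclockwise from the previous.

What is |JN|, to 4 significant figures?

4.183

U is at the origin; UJ runs at -17.3° with length 10.7, so J = (10.22, -3.182). The perpendicularity gives JS at right angles to UJ, so JS runs at 72.70°; with |JS| = 10.3, S = (13.28, 6.652). ∠JSZ = 130.3° gives SZ at 122.4° from the x-axis; with |SZ| = 11.7, Z = (7.010, 16.53). SZ is perpendicular to ZQ, so ZQ runs at -147.6°; with |ZQ| = 14.0, Q = (-4.811, 9.029). ∠ZQN = 80.0° gives QN at -47.60° from the x-axis; with |QN| = 22.2, N = (10.16, -7.365). Then |JN| = |N − J| = 4.183.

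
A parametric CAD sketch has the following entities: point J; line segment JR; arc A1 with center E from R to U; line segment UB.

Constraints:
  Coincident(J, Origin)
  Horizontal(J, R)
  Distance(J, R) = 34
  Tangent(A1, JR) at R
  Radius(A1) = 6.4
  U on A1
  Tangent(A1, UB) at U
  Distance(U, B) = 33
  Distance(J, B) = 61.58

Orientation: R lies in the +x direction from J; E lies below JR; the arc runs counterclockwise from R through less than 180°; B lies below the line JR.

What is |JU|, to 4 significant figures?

30.88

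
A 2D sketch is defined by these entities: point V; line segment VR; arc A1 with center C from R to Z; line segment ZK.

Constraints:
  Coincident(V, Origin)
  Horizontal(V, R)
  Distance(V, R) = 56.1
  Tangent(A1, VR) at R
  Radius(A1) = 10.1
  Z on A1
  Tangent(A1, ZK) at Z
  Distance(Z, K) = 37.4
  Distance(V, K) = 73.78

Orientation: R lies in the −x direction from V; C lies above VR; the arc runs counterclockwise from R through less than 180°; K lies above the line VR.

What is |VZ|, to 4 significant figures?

47.96

V is at the origin; V and R share the same y with |VR| = 56.1 and R on the −x side, so R = (-56.10, 0.000). Tangency of A1 to VR means the radius CR is perpendicular to VR, so C = R + (0, 10.1) = (-56.10, 10.10). Since CZ ⟂ ZK (tangency), |CK| = √(10.1² + 37.4²) = 38.74 regardless of where Z sits on A1. So K lies on both circle(V, 73.78) and circle(C, 38.74); the above-VR intersection is K = (-55.31, 48.83). Z is the foot of the tangent from K: Z = (-46.30, 12.53).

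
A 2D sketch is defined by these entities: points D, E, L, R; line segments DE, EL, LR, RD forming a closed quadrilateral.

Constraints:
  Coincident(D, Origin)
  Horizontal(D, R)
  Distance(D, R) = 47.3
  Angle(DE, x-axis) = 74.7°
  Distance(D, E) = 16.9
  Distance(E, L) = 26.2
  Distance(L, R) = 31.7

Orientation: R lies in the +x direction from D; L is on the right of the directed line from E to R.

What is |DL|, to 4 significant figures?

17.83

Checks: |EL| = 26.20 ✓; |LR| = 31.70 ✓.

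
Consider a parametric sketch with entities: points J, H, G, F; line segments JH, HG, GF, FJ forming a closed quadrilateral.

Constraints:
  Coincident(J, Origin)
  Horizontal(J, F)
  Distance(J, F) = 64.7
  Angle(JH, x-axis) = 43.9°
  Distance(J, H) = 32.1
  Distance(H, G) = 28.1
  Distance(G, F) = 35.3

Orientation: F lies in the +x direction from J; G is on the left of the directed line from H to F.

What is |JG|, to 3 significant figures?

58.9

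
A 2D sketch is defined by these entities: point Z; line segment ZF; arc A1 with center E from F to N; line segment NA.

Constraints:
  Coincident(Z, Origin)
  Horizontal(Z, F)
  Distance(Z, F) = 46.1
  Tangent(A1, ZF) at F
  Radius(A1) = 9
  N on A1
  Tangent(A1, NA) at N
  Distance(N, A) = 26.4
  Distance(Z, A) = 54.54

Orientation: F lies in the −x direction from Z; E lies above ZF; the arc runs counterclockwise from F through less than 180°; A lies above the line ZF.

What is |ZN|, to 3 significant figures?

38.5

Z is at the origin; Z and F share the same y with |ZF| = 46.1 and F on the −x side, so F = (-46.1, 0.00). A1 meets ZF tangentially, so EF is at right angles to ZF, so E = F + (0, 9) = (-46.1, 9.00). Since EN ⟂ NA (tangency), |EA| = √(9.0² + 26.4²) = 27.9 regardless of where N sits on A1. So A lies on both circle(Z, 54.54) and circle(E, 27.9); the above-ZF intersection is A = (-40.7, 36.4). N is the foot of the tangent from A: N = (-37.2, 10.2).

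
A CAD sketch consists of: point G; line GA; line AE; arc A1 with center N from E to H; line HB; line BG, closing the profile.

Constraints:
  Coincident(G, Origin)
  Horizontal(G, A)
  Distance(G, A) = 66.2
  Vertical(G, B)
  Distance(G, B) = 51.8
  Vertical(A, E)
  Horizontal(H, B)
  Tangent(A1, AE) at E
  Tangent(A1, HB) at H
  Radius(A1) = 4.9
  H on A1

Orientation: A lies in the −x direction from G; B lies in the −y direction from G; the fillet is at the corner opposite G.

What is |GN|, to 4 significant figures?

77.18

G and B share the same x with |GB| = 51.8 and B on the −y side, so B = (0.000, -51.80). The virtual corner opposite G is at (-66.20, -51.80). Tangency of A1 to AE means the radius NE is perpendicular to AE and tangency of A1 to HB means the radius NH is perpendicular to HB, with radius 4.9, so the center N sits 4.9 in from both sides at N = (-61.30, -46.90). Then |GN| = |N − G| = 77.18.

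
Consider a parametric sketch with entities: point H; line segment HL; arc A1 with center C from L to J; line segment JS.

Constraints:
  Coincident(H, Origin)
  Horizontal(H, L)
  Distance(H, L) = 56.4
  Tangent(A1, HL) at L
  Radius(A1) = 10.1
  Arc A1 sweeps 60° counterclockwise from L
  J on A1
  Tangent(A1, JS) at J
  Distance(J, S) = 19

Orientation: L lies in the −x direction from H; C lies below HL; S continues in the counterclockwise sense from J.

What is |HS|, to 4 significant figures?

77.68

On A1, L sits at bearing 90° from C; a 60° counterclockwise sweep puts J at bearing 150°, so J = C + 10.1·(cos 150°, sin 150°) = (-65.15, -5.050). Tangency of A1 to JS means the radius CJ is perpendicular to JS, so JS runs along (−sin 150°, cos 150°); with |JS| = 19.0, S = (-74.65, -21.50). Then |HS| = |S − H| = 77.68.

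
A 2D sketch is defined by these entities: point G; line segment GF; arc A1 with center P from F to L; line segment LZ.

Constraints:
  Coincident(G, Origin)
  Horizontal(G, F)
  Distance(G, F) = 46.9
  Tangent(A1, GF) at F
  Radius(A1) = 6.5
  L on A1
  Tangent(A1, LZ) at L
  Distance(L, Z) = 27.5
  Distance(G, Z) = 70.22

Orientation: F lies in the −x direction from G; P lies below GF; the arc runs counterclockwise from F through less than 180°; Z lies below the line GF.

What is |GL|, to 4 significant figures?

52.99

Checks: |PL| = 6.500 ✓; ∠(PL, LZ) = 90.00° ✓; |LZ| = 27.50 ✓; |GZ| = 70.22 ✓.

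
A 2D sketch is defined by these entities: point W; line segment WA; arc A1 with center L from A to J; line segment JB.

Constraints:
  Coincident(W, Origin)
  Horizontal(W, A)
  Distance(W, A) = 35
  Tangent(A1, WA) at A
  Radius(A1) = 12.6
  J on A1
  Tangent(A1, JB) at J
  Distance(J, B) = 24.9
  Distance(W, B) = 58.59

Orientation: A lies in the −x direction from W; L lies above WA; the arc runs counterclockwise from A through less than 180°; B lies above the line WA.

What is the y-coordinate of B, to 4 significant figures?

39.15

Checks: |LJ| = 12.60 ✓; ∠(LJ, JB) = 90.00° ✓; |JB| = 24.90 ✓; |WB| = 58.59 ✓.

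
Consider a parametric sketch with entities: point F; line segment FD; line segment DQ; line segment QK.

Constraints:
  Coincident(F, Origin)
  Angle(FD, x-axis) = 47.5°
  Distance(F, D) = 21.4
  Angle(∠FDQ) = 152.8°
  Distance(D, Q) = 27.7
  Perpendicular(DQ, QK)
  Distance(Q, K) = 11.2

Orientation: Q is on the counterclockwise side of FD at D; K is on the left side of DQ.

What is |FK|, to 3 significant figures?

46.8

F is at the origin; FD runs at 47.5° with length 21.4, so D = 21.4·(cos 47.5°, sin 47.5°) = (14.5, 15.8). ∠FDQ = 152.8°, so DQ runs at 47.5° + (180° − 152.8°) = 74.7° from the x-axis; with |DQ| = 27.7, Q = D + 27.7·(cos 74.7°, sin 74.7°) = (21.8, 42.5). DQ ⟂ QK; with |QK| = 11.2 on the left of DQ, K = Q + 11.2·(-0.965, 0.264) = (11.0, 45.5). Then |FK| = |K − F| = 46.8.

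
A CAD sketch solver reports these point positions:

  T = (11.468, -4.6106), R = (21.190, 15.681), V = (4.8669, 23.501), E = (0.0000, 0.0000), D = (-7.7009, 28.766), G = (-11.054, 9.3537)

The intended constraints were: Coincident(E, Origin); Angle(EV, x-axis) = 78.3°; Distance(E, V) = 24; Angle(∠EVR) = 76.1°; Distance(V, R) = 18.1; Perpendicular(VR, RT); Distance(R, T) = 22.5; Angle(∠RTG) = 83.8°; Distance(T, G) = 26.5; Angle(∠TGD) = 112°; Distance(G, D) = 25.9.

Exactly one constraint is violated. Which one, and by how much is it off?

Distance(G, D) = 25.9 — off by 6.20.

E = (0.00, 0.00) ✓; EV at 78.30° ✓; |EV| = 24.00 ✓; ∠EVR = 76.10° ✓; |VR| = 18.10 ✓; ∠(VR, RT) = 90.00° ✓; |RT| = 22.50 ✓; ∠RTG = 83.80° ✓; |TG| = 26.50 ✓; ∠TGD = 112.0° ✓; |GD| = 19.70 ✗.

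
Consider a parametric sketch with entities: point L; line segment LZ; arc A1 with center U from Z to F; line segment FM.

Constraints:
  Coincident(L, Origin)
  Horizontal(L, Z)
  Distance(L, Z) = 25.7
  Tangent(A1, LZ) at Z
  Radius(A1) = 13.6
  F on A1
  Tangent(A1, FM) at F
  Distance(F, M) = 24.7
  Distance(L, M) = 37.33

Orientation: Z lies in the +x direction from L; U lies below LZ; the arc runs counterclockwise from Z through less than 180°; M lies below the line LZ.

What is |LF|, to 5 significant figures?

16.972

Checks: |UF| = 13.60 ✓; ∠(UF, FM) = 90.00° ✓; |FM| = 24.70 ✓; |LM| = 37.33 ✓.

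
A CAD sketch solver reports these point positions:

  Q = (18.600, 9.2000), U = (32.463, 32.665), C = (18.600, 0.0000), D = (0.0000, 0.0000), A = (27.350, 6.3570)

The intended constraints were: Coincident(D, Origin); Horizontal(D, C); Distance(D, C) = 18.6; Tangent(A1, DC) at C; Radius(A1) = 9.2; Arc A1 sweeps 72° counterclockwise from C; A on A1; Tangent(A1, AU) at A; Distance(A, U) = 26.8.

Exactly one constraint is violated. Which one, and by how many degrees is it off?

Tangent(A1, AU) at A — off by 7.00°.

D = (0.00, 0.00) ✓; D.y = 0.00, C.y = 0.00 ✓; |DC| = 18.60 ✓; ∠(QC, CD) = 90.00° ✓; |QC| = 9.200 ✓; bearing(Q→A) − bearing(Q→C) = 72.00° ✓; |QA| = 9.200 ✓; ∠(QA, AU) = 83.00° ✗; |AU| = 26.80 ✓.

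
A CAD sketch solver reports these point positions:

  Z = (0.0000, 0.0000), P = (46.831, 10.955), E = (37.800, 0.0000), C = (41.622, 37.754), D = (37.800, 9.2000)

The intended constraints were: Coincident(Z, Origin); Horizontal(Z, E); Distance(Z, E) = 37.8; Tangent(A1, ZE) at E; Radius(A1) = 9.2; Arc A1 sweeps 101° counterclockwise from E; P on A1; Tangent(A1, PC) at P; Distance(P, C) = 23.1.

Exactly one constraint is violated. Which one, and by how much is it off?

Distance(P, C) = 23.1 — off by 4.20.

Z = (0.00, 0.00) ✓; Z.y = 0.00, E.y = 0.00 ✓; |ZE| = 37.80 ✓; ∠(DE, EZ) = 90.00° ✓; |DE| = 9.200 ✓; bearing(D→P) − bearing(D→E) = 101.0° ✓; |DP| = 9.200 ✓; ∠(DP, PC) = 90.00° ✓; |PC| = 27.30 ✗.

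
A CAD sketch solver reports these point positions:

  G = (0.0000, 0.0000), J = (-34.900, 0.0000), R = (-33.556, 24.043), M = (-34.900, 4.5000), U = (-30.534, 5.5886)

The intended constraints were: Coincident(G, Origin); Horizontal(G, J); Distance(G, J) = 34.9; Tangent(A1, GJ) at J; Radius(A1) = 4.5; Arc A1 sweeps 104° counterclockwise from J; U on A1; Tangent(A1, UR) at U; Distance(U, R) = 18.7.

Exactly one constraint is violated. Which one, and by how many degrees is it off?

Tangent(A1, UR) at U — off by 4.70°.

G = (0.00, 0.00) ✓; G.y = 0.00, J.y = 0.00 ✓; |GJ| = 34.90 ✓; ∠(MJ, JG) = 90.00° ✓; |MJ| = 4.500 ✓; bearing(M→U) − bearing(M→J) = 104.0° ✓; |MU| = 4.500 ✓; ∠(MU, UR) = 94.70° ✗; |UR| = 18.70 ✓.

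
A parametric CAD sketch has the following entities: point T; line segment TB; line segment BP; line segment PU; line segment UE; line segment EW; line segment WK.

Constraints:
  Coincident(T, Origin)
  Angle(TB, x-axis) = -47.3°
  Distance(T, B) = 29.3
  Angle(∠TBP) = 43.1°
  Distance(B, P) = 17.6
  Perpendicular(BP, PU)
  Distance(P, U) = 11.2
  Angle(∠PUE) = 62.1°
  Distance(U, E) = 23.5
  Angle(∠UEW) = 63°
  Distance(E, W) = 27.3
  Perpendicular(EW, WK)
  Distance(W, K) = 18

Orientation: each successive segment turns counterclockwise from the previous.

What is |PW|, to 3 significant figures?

15.6

T is at the origin; TB runs at -47.3° with length 29.3, so B = (19.9, -21.5). ∠TBP = 43.1° gives BP at 89.6° from the x-axis; with |BP| = 17.6, P = (20.0, -3.93). BP is perpendicular to PU, so PU runs at 180°; with |PU| = 11.2, U = (8.79, -3.86). ∠PUE = 62.1° gives UE at -62.5° from the x-axis; with |UE| = 23.5, E = (19.6, -24.7). ∠UEW = 63.0° gives EW at 54.5° from the x-axis; with |EW| = 27.3, W = (35.5, -2.47). Then |PW| = |W − P| = 15.6.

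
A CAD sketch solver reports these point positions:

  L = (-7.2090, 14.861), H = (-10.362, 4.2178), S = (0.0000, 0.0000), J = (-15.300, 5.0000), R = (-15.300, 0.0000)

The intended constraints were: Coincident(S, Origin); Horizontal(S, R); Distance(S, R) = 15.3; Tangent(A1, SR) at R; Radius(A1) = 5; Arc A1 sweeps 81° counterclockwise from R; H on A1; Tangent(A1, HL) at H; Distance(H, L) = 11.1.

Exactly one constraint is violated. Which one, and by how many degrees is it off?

Tangent(A1, HL) at H — off by 7.50°.

S = (0.00, 0.00) ✓; S.y = 0.00, R.y = 0.00 ✓; |SR| = 15.30 ✓; ∠(JR, RS) = 90.00° ✓; |JR| = 5.000 ✓; bearing(J→H) − bearing(J→R) = 81.00° ✓; |JH| = 5.000 ✓; ∠(JH, HL) = 97.50° ✗; |HL| = 11.10 ✓.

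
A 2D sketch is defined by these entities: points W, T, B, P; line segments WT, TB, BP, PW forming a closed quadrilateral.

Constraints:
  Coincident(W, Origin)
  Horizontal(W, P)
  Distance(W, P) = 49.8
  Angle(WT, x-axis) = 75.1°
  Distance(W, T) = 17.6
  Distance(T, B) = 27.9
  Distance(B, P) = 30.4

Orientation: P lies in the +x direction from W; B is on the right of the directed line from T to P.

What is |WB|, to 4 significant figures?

20.97

Checks: |TB| = 27.90 ✓; |BP| = 30.40 ✓.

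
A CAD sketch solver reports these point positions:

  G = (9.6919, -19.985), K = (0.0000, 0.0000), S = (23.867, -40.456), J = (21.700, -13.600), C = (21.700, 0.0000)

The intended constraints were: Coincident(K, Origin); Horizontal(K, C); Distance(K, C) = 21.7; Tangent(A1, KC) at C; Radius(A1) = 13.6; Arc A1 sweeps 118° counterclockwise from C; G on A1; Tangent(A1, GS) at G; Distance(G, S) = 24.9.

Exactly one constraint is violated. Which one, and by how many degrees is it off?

Tangent(A1, GS) at G — off by 6.70°.

K = (0.00, 0.00) ✓; K.y = 0.00, C.y = 0.00 ✓; |KC| = 21.70 ✓; ∠(JC, CK) = 90.00° ✓; |JC| = 13.60 ✓; bearing(J→G) − bearing(J→C) = 118.0° ✓; |JG| = 13.60 ✓; ∠(JG, GS) = 83.30° ✗; |GS| = 24.90 ✓.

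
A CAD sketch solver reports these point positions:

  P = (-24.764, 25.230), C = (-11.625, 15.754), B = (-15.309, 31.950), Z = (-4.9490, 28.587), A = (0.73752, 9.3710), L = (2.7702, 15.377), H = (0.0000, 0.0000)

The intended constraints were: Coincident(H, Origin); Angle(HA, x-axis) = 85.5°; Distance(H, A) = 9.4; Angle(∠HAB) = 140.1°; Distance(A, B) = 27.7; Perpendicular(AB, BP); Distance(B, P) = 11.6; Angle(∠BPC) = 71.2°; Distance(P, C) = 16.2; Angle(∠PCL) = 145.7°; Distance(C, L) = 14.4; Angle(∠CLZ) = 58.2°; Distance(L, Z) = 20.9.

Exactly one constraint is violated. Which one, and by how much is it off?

Distance(L, Z) = 20.9 — off by 5.60.

H = (0.00, 0.00) ✓; HA at 85.50° ✓; |HA| = 9.400 ✓; ∠HAB = 140.1° ✓; |AB| = 27.70 ✓; ∠(AB, BP) = 90.00° ✓; |BP| = 11.60 ✓; ∠BPC = 71.20° ✓; |PC| = 16.20 ✓; ∠PCL = 145.7° ✓; |CL| = 14.40 ✓; ∠CLZ = 58.20° ✓; |LZ| = 15.30 ✗.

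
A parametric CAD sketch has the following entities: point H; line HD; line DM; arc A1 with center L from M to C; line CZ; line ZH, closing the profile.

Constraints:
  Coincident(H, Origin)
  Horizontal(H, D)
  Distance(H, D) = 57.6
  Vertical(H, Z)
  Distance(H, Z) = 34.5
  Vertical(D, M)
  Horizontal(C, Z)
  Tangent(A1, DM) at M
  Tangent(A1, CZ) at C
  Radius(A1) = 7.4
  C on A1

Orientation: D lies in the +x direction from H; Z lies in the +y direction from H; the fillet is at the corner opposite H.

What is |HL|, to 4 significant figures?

57.05

HZ is vertical with |HZ| = 34.5 and Z on the +y side, so Z = (0.000, 34.50). The virtual corner opposite H is at (57.60, 34.50). A1 meets DM tangentially, so LM is at right angles to DM and since A1 is tangent to CZ there, LC ⟂ CZ, with radius 7.4, so the center L sits 7.4 in from both sides at L = (50.20, 27.10). Then |HL| = |L − H| = 57.05.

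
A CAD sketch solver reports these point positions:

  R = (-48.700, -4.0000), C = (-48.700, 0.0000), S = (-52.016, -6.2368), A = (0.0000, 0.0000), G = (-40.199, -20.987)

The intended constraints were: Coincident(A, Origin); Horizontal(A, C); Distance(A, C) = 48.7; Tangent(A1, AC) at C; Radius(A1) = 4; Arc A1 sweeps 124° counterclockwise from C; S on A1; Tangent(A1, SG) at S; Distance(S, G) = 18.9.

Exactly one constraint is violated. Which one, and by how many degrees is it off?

Tangent(A1, SG) at S — off by 4.70°.

A = (0.00, 0.00) ✓; A.y = 0.00, C.y = 0.00 ✓; |AC| = 48.70 ✓; ∠(RC, CA) = 90.00° ✓; |RC| = 4.000 ✓; bearing(R→S) − bearing(R→C) = 124.0° ✓; |RS| = 4.000 ✓; ∠(RS, SG) = 85.30° ✗; |SG| = 18.90 ✓.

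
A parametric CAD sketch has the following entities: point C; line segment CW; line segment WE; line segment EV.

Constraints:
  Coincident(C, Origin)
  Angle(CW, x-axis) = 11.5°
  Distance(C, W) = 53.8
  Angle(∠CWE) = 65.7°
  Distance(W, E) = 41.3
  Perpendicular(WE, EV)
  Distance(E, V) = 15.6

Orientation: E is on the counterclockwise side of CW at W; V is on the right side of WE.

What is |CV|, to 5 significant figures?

67.414

∠CWE = 65.7°, so WE runs at 11.5° + (180° − 65.7°) = 125.80° from the x-axis; with |WE| = 41.3, E = W + 41.3·(cos 125.80°, sin 125.80°) = (28.561, 44.223). WE ⟂ EV; with |EV| = 15.6 on the right of WE, V = E + 15.6·(0.81106, 0.58496) = (41.214, 53.348). Then |CV| = |V − C| = 67.414.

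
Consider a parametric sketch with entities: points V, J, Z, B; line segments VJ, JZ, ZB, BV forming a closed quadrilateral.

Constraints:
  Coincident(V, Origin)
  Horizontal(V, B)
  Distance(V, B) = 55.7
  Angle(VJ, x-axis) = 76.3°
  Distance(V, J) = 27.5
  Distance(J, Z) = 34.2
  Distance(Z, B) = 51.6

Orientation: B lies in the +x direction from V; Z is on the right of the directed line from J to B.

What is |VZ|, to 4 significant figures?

8.760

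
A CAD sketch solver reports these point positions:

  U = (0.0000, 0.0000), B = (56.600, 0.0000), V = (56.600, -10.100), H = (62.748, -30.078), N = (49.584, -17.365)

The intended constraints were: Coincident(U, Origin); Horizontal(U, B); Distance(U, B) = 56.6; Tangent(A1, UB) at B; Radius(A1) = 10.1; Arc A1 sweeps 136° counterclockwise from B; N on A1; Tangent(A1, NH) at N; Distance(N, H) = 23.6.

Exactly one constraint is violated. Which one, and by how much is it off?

Distance(N, H) = 23.6 — off by 5.30.

U = (0.00, 0.00) ✓; U.y = 0.00, B.y = 0.00 ✓; |UB| = 56.60 ✓; ∠(VB, BU) = 90.00° ✓; |VB| = 10.10 ✓; bearing(V→N) − bearing(V→B) = 136.0° ✓; |VN| = 10.10 ✓; ∠(VN, NH) = 90.00° ✓; |NH| = 18.30 ✗.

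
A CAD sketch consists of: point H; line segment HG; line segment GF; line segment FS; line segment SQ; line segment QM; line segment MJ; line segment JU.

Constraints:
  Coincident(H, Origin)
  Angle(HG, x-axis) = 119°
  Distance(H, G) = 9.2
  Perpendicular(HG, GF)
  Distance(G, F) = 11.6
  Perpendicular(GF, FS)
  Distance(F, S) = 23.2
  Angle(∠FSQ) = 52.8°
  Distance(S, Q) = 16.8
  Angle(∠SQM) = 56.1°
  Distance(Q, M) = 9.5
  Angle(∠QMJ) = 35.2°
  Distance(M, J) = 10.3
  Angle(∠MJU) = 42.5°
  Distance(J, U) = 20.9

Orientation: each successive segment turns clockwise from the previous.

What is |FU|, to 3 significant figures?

13.1

H is at the origin; HG runs at 119.0° with length 9.2, so G = (-4.46, 8.05). HG ⟂ GF, so GF runs at 29.0°; with |GF| = 11.6, F = (5.69, 13.7). GF ⟂ FS, so FS runs at -61.0°; with |FS| = 23.2, S = (16.9, -6.62). ∠FSQ = 52.8° gives SQ at 172° from the x-axis; with |SQ| = 16.8, Q = (0.305, -4.22). ∠SQM = 56.1° gives QM at 47.9° from the x-axis; with |QM| = 9.5, M = (6.67, 2.82). ∠QMJ = 35.2° gives MJ at -96.9° from the x-axis; with |MJ| = 10.3, J = (5.44, -7.40). ∠MJU = 42.5° gives JU at 126° from the x-axis; with |JU| = 20.9, U = (-6.73, 9.59). Then |FU| = |U − F| = 13.1.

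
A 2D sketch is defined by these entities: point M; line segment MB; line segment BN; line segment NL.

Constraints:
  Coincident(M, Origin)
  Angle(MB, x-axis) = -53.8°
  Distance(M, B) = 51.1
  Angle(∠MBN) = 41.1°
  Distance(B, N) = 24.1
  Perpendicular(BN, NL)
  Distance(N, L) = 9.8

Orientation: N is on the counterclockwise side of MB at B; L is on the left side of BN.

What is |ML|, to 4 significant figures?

27.81

M is at the origin; MB runs at -53.8° with length 51.1, so B = 51.1·(cos -53.8°, sin -53.8°) = (30.18, -41.24). ∠MBN = 41.1°, so BN runs at -53.8° + (180° − 41.1°) = 85.10° from the x-axis; with |BN| = 24.1, N = B + 24.1·(cos 85.10°, sin 85.10°) = (32.24, -17.22). BN ⟂ NL; with |NL| = 9.8 on the left of BN, L = N + 9.8·(-0.9963, 0.08542) = (22.47, -16.39). Then |ML| = |L − M| = 27.81.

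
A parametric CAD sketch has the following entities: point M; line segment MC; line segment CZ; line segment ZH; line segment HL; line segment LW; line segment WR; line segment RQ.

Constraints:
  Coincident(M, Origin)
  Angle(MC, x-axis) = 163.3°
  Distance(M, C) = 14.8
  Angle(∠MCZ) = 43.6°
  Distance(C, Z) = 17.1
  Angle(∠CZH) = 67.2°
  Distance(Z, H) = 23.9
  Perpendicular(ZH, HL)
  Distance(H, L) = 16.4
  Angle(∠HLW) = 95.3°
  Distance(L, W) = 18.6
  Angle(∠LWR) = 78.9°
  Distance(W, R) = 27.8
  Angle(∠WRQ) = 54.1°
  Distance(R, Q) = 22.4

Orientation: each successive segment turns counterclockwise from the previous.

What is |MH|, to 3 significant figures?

12.2

M is at the origin; MC runs at 163.3° with length 14.8, so C = (-14.2, 4.25). ∠MCZ = 43.6° gives CZ at -60.3° from the x-axis; with |CZ| = 17.1, Z = (-5.70, -10.6). ∠CZH = 67.2° gives ZH at 52.5° from the x-axis; with |ZH| = 23.9, H = (8.85, 8.36). Then |MH| = |H − M| = 12.2.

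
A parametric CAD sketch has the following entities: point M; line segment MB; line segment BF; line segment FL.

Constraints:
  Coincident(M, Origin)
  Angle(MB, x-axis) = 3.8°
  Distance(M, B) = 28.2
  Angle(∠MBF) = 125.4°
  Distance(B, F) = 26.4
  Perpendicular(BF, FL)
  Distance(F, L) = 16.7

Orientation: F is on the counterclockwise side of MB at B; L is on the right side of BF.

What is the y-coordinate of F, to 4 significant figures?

24.35

M is at the origin; MB runs at 3.8° with length 28.2, so B = 28.2·(cos 3.8°, sin 3.8°) = (28.14, 1.869). ∠MBF = 125.4°, so BF runs at 3.8° + (180° − 125.4°) = 58.40° from the x-axis; with |BF| = 26.4, F = B + 26.4·(cos 58.40°, sin 58.40°) = (41.97, 24.35). So F.y = 24.35.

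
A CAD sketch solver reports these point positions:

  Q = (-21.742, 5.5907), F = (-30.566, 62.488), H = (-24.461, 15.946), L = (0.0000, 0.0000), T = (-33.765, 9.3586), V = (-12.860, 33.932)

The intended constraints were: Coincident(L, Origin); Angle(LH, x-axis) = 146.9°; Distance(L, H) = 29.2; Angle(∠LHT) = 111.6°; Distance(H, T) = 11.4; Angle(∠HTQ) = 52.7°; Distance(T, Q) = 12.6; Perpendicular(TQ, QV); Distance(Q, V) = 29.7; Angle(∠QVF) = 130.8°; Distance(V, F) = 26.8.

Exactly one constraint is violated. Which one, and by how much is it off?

Distance(V, F) = 26.8 — off by 6.80.

L = (0.00, 0.00) ✓; LH at 146.9° ✓; |LH| = 29.20 ✓; ∠LHT = 111.6° ✓; |HT| = 11.40 ✓; ∠HTQ = 52.70° ✓; |TQ| = 12.60 ✓; ∠(TQ, QV) = 90.00° ✓; |QV| = 29.70 ✓; ∠QVF = 130.8° ✓; |VF| = 33.60 ✗.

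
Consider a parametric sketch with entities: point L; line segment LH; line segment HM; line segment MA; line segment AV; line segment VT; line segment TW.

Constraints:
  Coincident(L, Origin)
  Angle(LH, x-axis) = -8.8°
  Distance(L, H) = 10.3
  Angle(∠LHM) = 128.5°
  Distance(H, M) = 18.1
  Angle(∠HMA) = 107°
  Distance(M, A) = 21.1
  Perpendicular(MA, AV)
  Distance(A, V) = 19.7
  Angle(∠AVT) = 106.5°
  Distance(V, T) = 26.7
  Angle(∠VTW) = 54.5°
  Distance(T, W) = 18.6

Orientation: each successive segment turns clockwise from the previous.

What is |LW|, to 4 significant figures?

16.13

∠AVT = 106.5° gives VT at 63.20° from the x-axis; with |VT| = 26.7, T = (2.377, 4.689). ∠VTW = 54.5° gives TW at -62.30° from the x-axis; with |TW| = 18.6, W = (11.02, -11.78). Then |LW| = |W − L| = 16.13.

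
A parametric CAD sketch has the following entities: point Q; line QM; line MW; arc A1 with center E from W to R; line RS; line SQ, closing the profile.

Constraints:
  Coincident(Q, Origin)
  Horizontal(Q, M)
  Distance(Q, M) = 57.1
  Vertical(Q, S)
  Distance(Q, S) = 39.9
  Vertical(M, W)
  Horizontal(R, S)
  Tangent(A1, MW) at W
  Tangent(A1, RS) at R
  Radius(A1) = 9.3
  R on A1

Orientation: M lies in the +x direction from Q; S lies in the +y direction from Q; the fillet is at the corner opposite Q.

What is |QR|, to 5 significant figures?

62.264

Q is at the origin; QM is horizontal with |QM| = 57.1 and M on the +x side, so M = (57.100, 0.0000). QS is vertical with |QS| = 39.9 and S on the +y side, so S = (0.0000, 39.900). The virtual corner opposite Q is at (57.100, 39.900). The tangent condition forces EW to be normal to MW and the tangent condition forces ER to be normal to RS, with radius 9.3, so the center E sits 9.3 in from both sides at E = (47.800, 30.600). That places the tangent points at W = (57.100, 30.600) on MW and R = (47.800, 39.900) on RS. Then |QR| = |R − Q| = 62.264.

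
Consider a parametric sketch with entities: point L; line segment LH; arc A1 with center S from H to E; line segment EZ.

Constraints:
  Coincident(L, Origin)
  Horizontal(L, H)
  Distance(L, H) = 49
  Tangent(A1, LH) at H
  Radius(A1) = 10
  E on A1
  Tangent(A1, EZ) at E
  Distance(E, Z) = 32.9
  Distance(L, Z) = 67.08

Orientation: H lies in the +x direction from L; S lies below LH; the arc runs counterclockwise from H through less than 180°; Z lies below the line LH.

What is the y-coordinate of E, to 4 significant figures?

-13.27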